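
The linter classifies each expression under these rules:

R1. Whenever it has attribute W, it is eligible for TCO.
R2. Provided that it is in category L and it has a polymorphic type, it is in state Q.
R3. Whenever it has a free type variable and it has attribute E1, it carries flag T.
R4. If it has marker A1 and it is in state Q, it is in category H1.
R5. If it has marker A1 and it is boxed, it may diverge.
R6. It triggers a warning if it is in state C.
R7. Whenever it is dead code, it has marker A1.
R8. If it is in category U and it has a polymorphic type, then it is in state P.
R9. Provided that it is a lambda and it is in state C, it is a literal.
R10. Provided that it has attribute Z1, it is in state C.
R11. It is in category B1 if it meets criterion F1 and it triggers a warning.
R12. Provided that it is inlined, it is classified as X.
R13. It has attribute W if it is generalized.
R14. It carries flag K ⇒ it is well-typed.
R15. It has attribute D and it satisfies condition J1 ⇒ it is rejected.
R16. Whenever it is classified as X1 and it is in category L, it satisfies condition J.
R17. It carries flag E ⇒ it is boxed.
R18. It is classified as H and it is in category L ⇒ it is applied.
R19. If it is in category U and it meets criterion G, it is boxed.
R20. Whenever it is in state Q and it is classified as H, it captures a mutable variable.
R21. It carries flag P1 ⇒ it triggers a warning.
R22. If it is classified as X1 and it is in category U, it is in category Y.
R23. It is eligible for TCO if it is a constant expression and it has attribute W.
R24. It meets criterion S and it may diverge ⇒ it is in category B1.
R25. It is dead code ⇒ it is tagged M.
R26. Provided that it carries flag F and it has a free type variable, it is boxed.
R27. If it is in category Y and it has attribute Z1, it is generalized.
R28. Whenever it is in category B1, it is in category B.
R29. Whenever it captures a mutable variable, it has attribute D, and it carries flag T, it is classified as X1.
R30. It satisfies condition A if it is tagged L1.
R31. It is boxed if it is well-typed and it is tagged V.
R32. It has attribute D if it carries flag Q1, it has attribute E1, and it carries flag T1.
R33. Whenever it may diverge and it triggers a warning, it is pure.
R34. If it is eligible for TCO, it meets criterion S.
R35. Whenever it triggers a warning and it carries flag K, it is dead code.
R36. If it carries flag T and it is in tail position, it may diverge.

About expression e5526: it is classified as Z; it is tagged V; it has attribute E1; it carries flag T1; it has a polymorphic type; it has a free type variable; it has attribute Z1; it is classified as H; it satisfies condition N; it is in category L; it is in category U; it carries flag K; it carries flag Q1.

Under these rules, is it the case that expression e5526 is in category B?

By R2 (it is in category L, it has a polymorphic type): it is in state Q.
By R3 (it has a free type variable, it has attribute E1): it carries flag T.
By R10 (it has attribute Z1): it is in state C.
By R14 (it carries flag K): it is well-typed.
By R20 (it is in state Q, it is classified as H): it captures a mutable variable.
By R31 (it is well-typed, it is tagged V): it is boxed.
By R32 (it carries flag Q1, it has attribute E1, it carries flag T1): it has attribute D.
By R6 (it is in state C): it triggers a warning.
By R29 (it captures a mutable variable, it has attribute D, it carries flag T): it is classified as X1.
By R35 (it triggers a warning, it carries flag K): it is dead code.
By R7 (it is dead code): it has marker A1.
By R22 (it is classified as X1, it is in category U): it is in category Y.
By R27 (it is in category Y, it has attribute Z1): it is generalized.
By R5 (it has marker A1, it is boxed): it may diverge.
By R13 (it is generalized): it has attribute W.
By R1 (it has attribute W): it is eligible for TCO.
By R34 (it is eligible for TCO): it meets criterion S.
By R24 (it meets criterion S, it may diverge): it is in category B1.
By R28 (it is in category B1): it is in category B.

Yes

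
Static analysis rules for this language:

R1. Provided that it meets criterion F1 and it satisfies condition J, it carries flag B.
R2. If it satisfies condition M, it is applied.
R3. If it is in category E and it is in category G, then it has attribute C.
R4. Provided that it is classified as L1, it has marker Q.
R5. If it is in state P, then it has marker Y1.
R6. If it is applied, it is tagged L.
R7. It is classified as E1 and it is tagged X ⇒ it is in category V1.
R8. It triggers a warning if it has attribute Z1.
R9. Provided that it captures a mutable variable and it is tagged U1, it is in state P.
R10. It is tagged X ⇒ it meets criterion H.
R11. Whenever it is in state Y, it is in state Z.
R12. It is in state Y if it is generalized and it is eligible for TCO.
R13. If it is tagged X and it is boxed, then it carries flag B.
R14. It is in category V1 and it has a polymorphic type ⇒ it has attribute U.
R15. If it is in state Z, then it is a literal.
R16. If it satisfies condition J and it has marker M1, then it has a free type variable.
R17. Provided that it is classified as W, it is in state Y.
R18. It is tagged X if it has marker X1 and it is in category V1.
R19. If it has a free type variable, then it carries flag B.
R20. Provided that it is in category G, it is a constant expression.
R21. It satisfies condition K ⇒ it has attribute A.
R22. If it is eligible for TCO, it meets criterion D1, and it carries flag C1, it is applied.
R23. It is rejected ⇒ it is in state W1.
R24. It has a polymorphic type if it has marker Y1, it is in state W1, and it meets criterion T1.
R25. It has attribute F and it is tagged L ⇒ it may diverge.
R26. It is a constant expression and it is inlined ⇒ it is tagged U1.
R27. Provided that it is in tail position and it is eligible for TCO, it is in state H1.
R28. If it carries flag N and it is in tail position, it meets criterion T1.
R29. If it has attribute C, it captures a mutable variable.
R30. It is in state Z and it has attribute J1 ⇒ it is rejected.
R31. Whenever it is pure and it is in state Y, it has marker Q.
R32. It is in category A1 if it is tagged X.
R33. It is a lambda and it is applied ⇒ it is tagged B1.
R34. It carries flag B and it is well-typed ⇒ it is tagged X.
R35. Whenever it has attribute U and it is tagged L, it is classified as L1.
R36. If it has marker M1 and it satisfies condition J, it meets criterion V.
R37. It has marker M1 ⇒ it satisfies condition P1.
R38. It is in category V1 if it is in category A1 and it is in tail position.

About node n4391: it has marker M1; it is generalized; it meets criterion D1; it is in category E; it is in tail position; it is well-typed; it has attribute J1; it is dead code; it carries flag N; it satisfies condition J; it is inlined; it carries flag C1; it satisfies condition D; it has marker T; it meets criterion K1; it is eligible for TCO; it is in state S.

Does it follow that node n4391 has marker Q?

Forward chaining from the given facts derives: is in state Y, has a free type variable, carries flag B, is applied, is in state H1, meets criterion T1, is tagged X, meets criterion V, satisfies condition P1, is tagged L, meets criterion H, is in state Z, is a literal, is rejected, is in category A1, is in category V1, is in state W1.
Rules concluding "it has marker Q": R4 needs "it is classified as L1"; R31 needs "it is pure" — none of these are established.

No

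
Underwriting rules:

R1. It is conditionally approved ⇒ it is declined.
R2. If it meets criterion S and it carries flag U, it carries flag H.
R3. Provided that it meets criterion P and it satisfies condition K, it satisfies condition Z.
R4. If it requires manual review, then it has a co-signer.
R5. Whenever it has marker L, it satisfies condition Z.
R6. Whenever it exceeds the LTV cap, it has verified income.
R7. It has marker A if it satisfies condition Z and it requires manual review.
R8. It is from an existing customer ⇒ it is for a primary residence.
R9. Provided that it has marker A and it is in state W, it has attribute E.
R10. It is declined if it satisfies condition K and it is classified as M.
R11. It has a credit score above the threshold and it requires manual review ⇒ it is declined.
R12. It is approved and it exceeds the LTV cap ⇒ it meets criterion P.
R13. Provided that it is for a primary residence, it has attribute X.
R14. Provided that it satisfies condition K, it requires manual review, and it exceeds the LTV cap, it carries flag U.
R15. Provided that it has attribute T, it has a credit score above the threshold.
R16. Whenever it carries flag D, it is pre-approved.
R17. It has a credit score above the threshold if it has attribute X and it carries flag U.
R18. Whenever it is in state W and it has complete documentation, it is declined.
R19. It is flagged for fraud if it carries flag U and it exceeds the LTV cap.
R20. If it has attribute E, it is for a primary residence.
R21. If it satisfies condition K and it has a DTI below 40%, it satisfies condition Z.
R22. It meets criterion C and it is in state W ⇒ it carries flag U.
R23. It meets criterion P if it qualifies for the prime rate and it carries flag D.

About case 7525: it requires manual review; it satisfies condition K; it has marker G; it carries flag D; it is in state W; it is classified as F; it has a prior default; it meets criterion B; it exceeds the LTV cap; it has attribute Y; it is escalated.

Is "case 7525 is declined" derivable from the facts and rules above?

No

Forward chaining from the given facts derives: has a co-signer, has verified income, carries flag U, is pre-approved, is flagged for fraud.
Rules concluding "it is declined": R1 needs "it is conditionally approved"; R10 needs "it is classified as M"; R11 needs "it has a credit score above the threshold"; R18 needs "it has complete documentation" — none of these are established.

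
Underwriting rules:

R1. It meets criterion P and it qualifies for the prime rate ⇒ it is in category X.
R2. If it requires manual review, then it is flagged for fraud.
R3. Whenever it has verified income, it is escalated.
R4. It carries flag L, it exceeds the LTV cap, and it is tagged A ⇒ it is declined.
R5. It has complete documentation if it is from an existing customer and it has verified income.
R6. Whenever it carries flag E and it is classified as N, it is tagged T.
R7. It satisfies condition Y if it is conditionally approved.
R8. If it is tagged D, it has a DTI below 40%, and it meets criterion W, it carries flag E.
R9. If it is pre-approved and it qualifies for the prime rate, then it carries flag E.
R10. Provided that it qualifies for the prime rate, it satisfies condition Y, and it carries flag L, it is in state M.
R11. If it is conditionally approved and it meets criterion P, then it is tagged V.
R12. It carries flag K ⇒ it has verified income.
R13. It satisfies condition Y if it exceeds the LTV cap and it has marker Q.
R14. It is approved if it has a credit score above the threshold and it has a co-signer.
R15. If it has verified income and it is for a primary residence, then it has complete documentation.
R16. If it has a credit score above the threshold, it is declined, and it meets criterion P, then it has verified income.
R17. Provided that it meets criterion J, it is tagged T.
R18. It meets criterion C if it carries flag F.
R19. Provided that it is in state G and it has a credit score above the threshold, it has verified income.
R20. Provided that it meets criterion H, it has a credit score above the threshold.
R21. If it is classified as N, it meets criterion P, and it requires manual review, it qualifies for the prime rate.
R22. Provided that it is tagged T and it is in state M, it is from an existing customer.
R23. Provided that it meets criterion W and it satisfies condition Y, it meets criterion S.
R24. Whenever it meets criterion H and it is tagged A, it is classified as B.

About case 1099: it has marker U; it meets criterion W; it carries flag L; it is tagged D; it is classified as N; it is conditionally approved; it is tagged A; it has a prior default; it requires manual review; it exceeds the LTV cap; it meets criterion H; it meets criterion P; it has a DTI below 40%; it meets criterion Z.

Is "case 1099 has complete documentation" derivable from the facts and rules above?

Yes

By R4 (it carries flag L, it exceeds the LTV cap, it is tagged A): it is declined.
By R7 (it is conditionally approved): it satisfies condition Y.
By R8 (it is tagged D, it has a DTI below 40%, it meets criterion W): it carries flag E.
By R20 (it meets criterion H): it has a credit score above the threshold.
By R21 (it is classified as N, it meets criterion P, it requires manual review): it qualifies for the prime rate.
By R6 (it carries flag E, it is classified as N): it is tagged T.
By R10 (it qualifies for the prime rate, it satisfies condition Y, it carries flag L): it is in state M.
By R16 (it has a credit score above the threshold, it is declined, it meets criterion P): it has verified income.
By R22 (it is tagged T, it is in state M): it is from an existing customer.
By R5 (it is from an existing customer, it has verified income): it has complete documentation.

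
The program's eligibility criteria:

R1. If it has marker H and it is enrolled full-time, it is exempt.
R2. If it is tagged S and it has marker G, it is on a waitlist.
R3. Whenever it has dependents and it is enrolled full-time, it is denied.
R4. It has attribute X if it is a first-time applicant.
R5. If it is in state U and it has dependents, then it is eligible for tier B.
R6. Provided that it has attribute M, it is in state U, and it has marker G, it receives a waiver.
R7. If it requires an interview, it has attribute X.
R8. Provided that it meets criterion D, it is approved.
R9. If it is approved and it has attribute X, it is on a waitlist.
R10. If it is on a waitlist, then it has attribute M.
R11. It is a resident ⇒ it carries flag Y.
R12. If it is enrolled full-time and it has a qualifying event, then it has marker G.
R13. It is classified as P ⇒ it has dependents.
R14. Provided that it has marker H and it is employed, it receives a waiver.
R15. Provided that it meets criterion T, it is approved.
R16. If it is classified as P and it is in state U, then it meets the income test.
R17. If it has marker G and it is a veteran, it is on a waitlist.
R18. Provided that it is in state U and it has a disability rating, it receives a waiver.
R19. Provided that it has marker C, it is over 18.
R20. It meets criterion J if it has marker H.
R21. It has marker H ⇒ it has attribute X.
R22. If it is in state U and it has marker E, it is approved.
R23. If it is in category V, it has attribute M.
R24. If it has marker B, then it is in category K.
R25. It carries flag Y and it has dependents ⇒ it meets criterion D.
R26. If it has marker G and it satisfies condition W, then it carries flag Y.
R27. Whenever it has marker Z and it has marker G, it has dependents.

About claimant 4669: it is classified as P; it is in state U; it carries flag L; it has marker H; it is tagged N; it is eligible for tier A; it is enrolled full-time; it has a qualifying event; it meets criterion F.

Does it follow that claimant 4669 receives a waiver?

Forward chaining from the given facts derives: is exempt, has marker G, has dependents, meets the income test, meets criterion J, has attribute X, is denied, is eligible for tier B.
Rules concluding "it receives a waiver": R6 needs "it has attribute M"; R14 needs "it is employed"; R18 needs "it has a disability rating" — none of these are established.

No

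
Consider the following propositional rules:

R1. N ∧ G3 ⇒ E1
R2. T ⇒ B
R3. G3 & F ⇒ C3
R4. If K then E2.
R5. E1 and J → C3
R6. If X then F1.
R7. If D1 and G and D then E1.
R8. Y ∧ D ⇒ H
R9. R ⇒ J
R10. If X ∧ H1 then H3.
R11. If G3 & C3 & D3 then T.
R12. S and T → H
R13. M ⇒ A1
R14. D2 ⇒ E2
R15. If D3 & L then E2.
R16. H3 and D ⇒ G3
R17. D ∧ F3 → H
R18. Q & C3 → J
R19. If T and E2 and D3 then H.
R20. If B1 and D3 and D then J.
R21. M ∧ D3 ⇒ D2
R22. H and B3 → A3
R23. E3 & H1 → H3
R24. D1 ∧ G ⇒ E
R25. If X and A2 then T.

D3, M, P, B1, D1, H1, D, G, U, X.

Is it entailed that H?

Yes

E1  (by R7: D1, G, D)
H3  (by R10: X, H1)
G3  (by R16: H3, D)
J  (by R20: B1, D3, D)
D2  (by R21: M, D3)
C3  (by R5: E1, J)
T  (by R11: G3, C3, D3)
E2  (by R14: D2)
H  (by R19: T, E2, D3)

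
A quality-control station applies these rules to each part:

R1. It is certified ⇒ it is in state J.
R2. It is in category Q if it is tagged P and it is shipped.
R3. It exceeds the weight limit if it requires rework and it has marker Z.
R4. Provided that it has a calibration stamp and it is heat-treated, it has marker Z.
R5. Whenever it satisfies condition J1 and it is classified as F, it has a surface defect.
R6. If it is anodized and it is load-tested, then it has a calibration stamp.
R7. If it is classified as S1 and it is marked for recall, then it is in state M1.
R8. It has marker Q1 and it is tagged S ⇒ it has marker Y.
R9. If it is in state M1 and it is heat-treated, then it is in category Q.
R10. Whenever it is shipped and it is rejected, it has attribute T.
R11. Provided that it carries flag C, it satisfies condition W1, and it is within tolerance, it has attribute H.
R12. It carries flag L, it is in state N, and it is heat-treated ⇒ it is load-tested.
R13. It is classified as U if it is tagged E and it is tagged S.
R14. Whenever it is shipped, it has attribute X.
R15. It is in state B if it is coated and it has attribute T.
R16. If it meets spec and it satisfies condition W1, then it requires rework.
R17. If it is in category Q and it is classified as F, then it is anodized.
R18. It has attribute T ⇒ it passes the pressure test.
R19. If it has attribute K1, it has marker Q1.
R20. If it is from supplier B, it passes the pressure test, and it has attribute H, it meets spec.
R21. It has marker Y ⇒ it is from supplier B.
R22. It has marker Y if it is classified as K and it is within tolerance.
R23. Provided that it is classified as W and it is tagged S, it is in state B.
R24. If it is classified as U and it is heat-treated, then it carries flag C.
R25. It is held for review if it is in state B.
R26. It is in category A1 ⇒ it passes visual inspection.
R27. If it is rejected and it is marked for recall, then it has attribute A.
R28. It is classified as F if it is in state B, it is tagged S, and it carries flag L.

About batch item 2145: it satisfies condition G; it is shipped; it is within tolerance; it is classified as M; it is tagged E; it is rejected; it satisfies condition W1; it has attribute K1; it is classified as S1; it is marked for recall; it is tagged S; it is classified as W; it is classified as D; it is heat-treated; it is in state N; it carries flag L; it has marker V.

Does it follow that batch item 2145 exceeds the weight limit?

Yes

By R7 (it is classified as S1, it is marked for recall): it is in state M1.
By R9 (it is in state M1, it is heat-treated): it is in category Q.
By R10 (it is shipped, it is rejected): it has attribute T.
By R12 (it carries flag L, it is in state N, it is heat-treated): it is load-tested.
By R13 (it is tagged E, it is tagged S): it is classified as U.
By R18 (it has attribute T): it passes the pressure test.
By R19 (it has attribute K1): it has marker Q1.
By R23 (it is classified as W, it is tagged S): it is in state B.
By R24 (it is classified as U, it is heat-treated): it carries flag C.
By R28 (it is in state B, it is tagged S, it carries flag L): it is classified as F.
By R8 (it has marker Q1, it is tagged S): it has marker Y.
By R11 (it carries flag C, it satisfies condition W1, it is within tolerance): it has attribute H.
By R17 (it is in category Q, it is classified as F): it is anodized.
By R21 (it has marker Y): it is from supplier B.
By R6 (it is anodized, it is load-tested): it has a calibration stamp.
By R20 (it is from supplier B, it passes the pressure test, it has attribute H): it meets spec.
By R4 (it has a calibration stamp, it is heat-treated): it has marker Z.
By R16 (it meets spec, it satisfies condition W1): it requires rework.
By R3 (it requires rework, it has marker Z): it exceeds the weight limit.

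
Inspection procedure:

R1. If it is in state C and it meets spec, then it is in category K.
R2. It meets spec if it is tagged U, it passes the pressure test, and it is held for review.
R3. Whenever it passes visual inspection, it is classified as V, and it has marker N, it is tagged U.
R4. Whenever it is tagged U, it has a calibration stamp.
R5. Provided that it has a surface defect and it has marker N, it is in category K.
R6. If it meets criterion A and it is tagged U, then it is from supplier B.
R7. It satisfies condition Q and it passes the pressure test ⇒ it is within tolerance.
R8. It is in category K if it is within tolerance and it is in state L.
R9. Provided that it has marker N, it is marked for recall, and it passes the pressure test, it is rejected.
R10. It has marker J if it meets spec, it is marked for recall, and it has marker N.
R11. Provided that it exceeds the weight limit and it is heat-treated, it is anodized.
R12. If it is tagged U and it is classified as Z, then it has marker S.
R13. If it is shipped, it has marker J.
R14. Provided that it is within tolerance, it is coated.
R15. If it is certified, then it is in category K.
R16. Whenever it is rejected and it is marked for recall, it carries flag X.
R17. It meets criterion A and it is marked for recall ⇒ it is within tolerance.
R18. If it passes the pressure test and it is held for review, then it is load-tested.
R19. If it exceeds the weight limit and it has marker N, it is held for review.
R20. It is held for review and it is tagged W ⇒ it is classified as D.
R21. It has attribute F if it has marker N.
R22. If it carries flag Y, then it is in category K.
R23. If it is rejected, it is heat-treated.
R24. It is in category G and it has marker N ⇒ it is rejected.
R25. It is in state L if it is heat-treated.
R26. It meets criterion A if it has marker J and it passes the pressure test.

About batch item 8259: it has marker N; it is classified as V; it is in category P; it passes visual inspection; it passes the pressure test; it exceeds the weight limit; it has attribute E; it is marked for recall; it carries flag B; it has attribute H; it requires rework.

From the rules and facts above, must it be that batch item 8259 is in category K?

By R3 (it passes visual inspection, it is classified as V, it has marker N): it is tagged U.
By R9 (it has marker N, it is marked for recall, it passes the pressure test): it is rejected.
By R19 (it exceeds the weight limit, it has marker N): it is held for review.
By R23 (it is rejected): it is heat-treated.
By R25 (it is heat-treated): it is in state L.
By R2 (it is tagged U, it passes the pressure test, it is held for review): it meets spec.
By R10 (it meets spec, it is marked for recall, it has marker N): it has marker J.
By R26 (it has marker J, it passes the pressure test): it meets criterion A.
By R17 (it meets criterion A, it is marked for recall): it is within tolerance.
By R8 (it is within tolerance, it is in state L): it is in category K.

Yes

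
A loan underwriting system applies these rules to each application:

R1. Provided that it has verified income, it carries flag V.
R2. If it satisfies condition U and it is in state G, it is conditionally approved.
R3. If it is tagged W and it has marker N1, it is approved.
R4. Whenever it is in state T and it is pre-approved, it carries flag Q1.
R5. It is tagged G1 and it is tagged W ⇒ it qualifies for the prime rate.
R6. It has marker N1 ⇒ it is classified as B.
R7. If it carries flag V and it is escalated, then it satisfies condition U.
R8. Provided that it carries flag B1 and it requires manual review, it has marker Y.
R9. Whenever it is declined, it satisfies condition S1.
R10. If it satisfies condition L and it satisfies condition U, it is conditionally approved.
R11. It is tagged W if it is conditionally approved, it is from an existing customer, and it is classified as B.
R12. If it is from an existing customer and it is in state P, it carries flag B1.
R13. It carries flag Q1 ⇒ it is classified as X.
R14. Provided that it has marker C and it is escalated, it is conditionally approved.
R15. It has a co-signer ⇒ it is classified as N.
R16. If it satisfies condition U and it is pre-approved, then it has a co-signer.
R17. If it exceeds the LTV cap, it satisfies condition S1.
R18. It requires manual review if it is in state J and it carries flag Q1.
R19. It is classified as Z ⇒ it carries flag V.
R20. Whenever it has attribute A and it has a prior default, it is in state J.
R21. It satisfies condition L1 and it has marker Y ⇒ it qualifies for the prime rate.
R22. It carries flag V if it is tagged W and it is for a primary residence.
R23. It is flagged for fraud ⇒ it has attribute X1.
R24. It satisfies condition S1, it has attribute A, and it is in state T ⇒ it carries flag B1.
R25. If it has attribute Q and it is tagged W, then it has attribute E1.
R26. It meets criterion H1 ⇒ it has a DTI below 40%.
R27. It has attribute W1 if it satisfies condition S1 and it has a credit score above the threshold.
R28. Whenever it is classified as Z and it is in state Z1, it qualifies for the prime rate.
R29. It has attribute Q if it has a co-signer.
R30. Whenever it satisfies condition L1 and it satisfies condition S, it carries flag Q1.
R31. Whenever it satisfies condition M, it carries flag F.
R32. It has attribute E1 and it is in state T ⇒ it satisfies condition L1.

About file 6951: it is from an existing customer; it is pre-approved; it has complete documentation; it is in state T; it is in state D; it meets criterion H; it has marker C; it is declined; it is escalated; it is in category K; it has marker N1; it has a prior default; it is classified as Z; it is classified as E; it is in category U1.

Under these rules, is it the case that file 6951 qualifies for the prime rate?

No

Forward chaining from the given facts derives: carries flag Q1, is classified as B, satisfies condition S1, is classified as X, is conditionally approved, carries flag V, satisfies condition U, is tagged W, has a co-signer, has attribute Q, is approved, is classified as N, has attribute E1, satisfies condition L1.
Rules concluding "it qualifies for the prime rate": R5 needs "it is tagged G1"; R21 needs "it has marker Y"; R28 needs "it is in state Z1" — none of these are established.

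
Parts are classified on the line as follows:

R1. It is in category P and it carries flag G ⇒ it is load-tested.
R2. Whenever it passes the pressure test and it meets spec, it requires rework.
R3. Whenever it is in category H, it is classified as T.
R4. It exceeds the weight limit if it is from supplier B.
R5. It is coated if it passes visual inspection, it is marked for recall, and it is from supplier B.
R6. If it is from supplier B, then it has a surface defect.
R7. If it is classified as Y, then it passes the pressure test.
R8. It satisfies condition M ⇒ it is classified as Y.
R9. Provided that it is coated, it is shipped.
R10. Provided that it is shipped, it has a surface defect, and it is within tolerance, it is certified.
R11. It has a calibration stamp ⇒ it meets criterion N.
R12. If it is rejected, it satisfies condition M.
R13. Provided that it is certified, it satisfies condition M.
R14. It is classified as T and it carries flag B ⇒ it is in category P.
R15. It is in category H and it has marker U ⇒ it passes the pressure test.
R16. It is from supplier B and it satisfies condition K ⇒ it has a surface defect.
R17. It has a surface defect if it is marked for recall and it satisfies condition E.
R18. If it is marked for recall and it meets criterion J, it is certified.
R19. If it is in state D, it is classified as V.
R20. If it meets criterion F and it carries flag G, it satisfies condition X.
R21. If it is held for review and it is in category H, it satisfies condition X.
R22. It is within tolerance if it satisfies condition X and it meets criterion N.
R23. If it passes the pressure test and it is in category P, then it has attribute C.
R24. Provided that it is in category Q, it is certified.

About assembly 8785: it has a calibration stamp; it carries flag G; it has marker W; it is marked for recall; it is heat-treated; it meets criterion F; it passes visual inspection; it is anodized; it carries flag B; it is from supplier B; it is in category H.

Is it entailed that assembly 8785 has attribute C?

Yes

By R3 (it is in category H): it is classified as T.
By R5 (it passes visual inspection, it is marked for recall, it is from supplier B): it is coated.
By R6 (it is from supplier B): it has a surface defect.
By R9 (it is coated): it is shipped.
By R11 (it has a calibration stamp): it meets criterion N.
By R14 (it is classified as T, it carries flag B): it is in category P.
By R20 (it meets criterion F, it carries flag G): it satisfies condition X.
By R22 (it satisfies condition X, it meets criterion N): it is within tolerance.
By R10 (it is shipped, it has a surface defect, it is within tolerance): it is certified.
By R13 (it is certified): it satisfies condition M.
By R8 (it satisfies condition M): it is classified as Y.
By R7 (it is classified as Y): it passes the pressure test.
By R23 (it passes the pressure test, it is in category P): it has attribute C.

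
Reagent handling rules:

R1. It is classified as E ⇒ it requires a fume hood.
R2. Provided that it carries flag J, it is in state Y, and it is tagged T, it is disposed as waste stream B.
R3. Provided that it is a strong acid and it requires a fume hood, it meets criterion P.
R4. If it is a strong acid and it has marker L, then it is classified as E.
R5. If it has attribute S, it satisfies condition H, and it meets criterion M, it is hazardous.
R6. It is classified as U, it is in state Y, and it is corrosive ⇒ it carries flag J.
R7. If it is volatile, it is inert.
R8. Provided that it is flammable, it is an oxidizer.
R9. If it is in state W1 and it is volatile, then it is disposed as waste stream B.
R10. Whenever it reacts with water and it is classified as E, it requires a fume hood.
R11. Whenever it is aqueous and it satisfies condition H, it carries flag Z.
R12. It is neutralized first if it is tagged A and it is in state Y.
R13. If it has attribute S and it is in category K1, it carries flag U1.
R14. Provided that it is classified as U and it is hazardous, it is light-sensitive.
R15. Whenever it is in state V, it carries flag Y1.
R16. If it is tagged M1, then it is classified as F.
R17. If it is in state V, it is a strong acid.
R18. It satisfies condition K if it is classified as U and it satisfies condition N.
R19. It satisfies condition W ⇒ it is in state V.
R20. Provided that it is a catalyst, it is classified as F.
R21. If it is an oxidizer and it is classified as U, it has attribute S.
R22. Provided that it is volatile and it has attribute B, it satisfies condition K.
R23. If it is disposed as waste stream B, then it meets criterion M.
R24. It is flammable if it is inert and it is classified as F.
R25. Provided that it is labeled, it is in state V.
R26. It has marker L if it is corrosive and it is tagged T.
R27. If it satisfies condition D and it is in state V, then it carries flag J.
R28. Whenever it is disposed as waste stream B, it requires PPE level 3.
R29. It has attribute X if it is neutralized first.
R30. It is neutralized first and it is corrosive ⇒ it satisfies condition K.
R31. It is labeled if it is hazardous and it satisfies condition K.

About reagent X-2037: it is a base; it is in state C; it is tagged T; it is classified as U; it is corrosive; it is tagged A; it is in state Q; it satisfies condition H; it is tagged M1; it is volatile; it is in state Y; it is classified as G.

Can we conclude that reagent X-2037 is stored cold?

No

Forward chaining from the given facts derives: carries flag J, is inert, is neutralized first, is classified as F, is flammable, has marker L, has attribute X, satisfies condition K, is disposed as waste stream B, is an oxidizer, has attribute S, meets criterion M, requires PPE level 3, is hazardous, is light-sensitive, is labeled, is in state V, carries flag Y1, is a strong acid, is classified as E, requires a fume hood, meets criterion P.
No rule has "it is stored cold" as its conclusion, and it is not among the given facts.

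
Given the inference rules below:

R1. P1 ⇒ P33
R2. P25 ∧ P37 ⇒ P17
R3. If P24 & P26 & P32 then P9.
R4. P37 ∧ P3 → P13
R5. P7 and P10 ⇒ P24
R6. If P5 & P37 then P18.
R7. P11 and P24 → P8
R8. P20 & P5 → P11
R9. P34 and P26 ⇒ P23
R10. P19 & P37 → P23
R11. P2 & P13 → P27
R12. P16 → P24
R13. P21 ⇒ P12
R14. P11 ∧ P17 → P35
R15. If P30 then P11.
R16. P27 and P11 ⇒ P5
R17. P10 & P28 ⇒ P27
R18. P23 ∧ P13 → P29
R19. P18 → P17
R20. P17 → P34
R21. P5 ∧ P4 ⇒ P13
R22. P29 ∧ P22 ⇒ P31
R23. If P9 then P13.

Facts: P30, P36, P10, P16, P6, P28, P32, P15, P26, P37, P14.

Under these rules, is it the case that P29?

P24  (by R12: P16)
P11  (by R15: P30)
P27  (by R17: P10, P28)
P9  (by R3: P24, P26, P32)
P5  (by R16: P27, P11)
P13  (by R23: P9)
P18  (by R6: P5, P37)
P17  (by R19: P18)
P34  (by R20: P17)
P23  (by R9: P34, P26)
P29  (by R18: P23, P13)

Yes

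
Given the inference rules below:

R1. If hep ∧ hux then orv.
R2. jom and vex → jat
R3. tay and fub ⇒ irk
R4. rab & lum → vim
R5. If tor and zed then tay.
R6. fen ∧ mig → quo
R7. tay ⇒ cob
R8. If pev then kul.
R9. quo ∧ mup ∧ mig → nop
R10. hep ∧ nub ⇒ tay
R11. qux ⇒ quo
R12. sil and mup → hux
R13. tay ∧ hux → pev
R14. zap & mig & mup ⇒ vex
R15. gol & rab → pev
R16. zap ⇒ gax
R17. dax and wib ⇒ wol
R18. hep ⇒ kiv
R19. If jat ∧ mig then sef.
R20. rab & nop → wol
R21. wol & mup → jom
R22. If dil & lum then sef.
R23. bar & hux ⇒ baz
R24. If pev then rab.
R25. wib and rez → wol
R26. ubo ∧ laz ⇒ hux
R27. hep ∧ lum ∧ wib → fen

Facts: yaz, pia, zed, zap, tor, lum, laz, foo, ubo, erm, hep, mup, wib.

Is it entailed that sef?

Forward chaining from the given facts derives: tay, cob, gax, kiv, hux, fen, orv, pev, rab, vim, kul.
Rules concluding sef: R19 needs jat; R22 needs dil — none of these are established.

No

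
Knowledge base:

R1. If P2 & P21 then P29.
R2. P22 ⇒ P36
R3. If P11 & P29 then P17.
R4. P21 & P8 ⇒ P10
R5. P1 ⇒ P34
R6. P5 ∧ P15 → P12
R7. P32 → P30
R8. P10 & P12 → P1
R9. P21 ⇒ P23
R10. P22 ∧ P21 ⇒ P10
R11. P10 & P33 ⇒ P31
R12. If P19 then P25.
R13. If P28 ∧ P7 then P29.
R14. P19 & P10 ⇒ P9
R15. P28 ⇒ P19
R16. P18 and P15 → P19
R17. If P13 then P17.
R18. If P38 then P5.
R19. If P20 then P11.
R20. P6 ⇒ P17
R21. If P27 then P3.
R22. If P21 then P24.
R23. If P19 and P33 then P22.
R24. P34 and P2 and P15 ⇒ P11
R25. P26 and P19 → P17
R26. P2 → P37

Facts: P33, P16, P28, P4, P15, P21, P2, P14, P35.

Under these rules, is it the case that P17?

Forward chaining from the given facts derives: P29, P23, P19, P24, P22, P37, P36, P10, P31, P25, P9.
Rules concluding P17: R3 needs P11; R17 needs P13; R20 needs P6; R25 needs P26 — none of these are established.

No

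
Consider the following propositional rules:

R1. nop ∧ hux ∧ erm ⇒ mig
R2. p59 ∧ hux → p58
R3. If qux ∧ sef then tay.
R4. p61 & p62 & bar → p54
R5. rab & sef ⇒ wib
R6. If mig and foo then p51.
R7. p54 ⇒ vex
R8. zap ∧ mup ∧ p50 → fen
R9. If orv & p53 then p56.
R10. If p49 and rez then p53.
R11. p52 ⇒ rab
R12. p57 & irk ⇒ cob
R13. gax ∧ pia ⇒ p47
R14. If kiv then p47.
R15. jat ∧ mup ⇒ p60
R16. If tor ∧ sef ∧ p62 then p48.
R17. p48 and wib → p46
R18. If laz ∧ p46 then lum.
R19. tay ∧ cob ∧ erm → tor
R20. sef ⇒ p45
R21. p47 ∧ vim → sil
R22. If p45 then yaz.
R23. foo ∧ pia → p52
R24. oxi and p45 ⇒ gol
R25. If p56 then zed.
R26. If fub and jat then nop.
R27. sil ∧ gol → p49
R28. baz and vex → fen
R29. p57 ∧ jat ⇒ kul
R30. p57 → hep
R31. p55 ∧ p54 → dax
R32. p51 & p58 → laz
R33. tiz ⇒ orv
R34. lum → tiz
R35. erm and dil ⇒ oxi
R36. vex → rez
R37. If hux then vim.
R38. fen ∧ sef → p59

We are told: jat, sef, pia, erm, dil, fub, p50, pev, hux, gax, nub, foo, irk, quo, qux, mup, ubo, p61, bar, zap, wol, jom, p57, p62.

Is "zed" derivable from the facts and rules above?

Yes

tay  (by R3: qux, sef)
p54  (by R4: p61, p62, bar)
vex  (by R7: p54)
fen  (by R8: zap, mup, p50)
cob  (by R12: p57, irk)
p47  (by R13: gax, pia)
tor  (by R19: tay, cob, erm)
p45  (by R20: sef)
p52  (by R23: foo, pia)
nop  (by R26: fub, jat)
oxi  (by R35: erm, dil)
rez  (by R36: vex)
vim  (by R37: hux)
p59  (by R38: fen, sef)
mig  (by R1: nop, hux, erm)
p58  (by R2: p59, hux)
p51  (by R6: mig, foo)
rab  (by R11: p52)
p48  (by R16: tor, sef, p62)
sil  (by R21: p47, vim)
gol  (by R24: oxi, p45)
p49  (by R27: sil, gol)
laz  (by R32: p51, p58)
wib  (by R5: rab, sef)
p53  (by R10: p49, rez)
p46  (by R17: p48, wib)
lum  (by R18: laz, p46)
tiz  (by R34: lum)
orv  (by R33: tiz)
p56  (by R9: orv, p53)
zed  (by R25: p56)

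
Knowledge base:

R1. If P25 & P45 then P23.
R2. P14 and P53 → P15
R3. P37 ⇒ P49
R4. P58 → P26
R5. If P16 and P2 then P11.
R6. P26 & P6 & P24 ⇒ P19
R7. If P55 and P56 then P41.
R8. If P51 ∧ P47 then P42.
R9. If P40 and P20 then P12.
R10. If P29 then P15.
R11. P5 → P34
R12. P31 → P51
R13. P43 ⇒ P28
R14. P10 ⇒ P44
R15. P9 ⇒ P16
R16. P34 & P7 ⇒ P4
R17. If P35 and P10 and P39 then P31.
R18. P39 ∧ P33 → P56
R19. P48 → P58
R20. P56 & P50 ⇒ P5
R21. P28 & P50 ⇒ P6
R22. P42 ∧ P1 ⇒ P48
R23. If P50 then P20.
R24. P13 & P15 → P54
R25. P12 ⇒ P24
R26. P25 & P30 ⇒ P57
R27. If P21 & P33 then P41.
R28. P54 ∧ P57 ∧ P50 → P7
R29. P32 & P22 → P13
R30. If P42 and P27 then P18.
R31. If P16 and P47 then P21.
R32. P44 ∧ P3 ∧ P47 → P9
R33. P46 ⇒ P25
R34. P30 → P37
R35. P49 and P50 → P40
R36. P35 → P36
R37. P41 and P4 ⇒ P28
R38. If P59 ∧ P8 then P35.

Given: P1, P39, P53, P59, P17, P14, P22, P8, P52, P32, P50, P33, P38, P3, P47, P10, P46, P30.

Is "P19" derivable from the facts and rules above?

P15  (by R2: P14, P53)
P44  (by R14: P10)
P56  (by R18: P39, P33)
P5  (by R20: P56, P50)
P20  (by R23: P50)
P13  (by R29: P32, P22)
P9  (by R32: P44, P3, P47)
P25  (by R33: P46)
P37  (by R34: P30)
P35  (by R38: P59, P8)
P49  (by R3: P37)
P34  (by R11: P5)
P16  (by R15: P9)
P31  (by R17: P35, P10, P39)
P54  (by R24: P13, P15)
P57  (by R26: P25, P30)
P7  (by R28: P54, P57, P50)
P21  (by R31: P16, P47)
P40  (by R35: P49, P50)
P12  (by R9: P40, P20)
P51  (by R12: P31)
P4  (by R16: P34, P7)
P24  (by R25: P12)
P41  (by R27: P21, P33)
P28  (by R37: P41, P4)
P42  (by R8: P51, P47)
P6  (by R21: P28, P50)
P48  (by R22: P42, P1)
P58  (by R19: P48)
P26  (by R4: P58)
P19  (by R6: P26, P6, P24)

Yes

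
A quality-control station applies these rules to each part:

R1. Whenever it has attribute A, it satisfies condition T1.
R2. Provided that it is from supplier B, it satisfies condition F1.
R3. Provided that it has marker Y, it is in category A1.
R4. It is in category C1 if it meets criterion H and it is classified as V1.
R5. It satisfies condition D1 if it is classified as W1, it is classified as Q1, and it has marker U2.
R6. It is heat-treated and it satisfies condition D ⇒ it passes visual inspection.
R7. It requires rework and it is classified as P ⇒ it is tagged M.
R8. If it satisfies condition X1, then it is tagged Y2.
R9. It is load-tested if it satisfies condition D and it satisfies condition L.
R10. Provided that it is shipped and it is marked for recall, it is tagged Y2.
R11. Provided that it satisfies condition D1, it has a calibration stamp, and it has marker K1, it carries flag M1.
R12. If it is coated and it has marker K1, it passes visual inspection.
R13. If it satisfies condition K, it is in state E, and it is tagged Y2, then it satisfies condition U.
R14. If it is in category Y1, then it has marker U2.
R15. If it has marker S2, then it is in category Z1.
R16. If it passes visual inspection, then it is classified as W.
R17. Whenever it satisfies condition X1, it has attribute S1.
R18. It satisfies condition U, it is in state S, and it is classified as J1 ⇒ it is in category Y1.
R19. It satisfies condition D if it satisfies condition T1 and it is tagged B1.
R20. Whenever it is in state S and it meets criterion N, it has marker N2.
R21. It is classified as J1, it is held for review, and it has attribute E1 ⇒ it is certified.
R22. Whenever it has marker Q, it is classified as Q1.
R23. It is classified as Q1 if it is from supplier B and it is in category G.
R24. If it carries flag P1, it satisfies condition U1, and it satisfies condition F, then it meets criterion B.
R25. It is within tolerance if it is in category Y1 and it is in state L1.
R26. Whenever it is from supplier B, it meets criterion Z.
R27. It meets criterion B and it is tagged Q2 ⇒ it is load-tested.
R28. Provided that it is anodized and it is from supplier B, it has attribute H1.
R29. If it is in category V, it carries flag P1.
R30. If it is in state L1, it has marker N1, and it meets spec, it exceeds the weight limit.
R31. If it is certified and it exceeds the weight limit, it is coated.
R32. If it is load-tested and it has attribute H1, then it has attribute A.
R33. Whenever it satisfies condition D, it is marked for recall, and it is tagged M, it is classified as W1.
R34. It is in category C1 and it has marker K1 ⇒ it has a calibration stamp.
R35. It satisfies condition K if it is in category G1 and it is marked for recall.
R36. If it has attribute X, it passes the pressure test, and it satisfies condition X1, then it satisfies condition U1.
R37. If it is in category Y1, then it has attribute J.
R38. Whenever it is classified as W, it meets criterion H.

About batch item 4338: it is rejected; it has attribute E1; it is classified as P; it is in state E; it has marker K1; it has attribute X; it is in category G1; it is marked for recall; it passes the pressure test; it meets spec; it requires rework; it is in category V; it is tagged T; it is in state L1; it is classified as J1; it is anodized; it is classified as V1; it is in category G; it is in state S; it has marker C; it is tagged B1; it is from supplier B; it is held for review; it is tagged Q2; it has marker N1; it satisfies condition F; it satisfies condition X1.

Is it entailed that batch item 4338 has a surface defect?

No

Forward chaining from the given facts derives: satisfies condition F1, is tagged M, is tagged Y2, has attribute S1, is certified, is classified as Q1, meets criterion Z, has attribute H1, carries flag P1, exceeds the weight limit, is coated, satisfies condition K, satisfies condition U1, passes visual inspection, satisfies condition U, is classified as W, is in category Y1, meets criterion B, is within tolerance, is load-tested, has attribute A, has attribute J, meets criterion H, satisfies condition T1, is in category C1, has marker U2, satisfies condition D, is classified as W1, has a calibration stamp, satisfies condition D1, carries flag M1.
No rule has "it has a surface defect" as its conclusion, and it is not among the given facts.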